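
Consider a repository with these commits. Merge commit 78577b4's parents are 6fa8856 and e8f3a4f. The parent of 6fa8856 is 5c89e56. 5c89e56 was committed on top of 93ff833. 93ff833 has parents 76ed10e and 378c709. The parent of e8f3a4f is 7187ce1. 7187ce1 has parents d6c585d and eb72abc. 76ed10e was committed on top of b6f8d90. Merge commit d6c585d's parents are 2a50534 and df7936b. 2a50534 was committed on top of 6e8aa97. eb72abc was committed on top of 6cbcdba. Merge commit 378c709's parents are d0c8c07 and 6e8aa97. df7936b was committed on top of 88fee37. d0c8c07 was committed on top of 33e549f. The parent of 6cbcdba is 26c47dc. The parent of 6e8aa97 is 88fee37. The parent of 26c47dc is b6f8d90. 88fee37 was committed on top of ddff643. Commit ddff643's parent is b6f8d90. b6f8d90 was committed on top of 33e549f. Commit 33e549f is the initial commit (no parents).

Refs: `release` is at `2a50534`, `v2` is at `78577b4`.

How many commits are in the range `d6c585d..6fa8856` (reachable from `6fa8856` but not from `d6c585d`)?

Reachable from 6fa8856: {33e549f, 378c709, 5c89e56, 6e8aa97, 6fa8856, 76ed10e, 88fee37, 93ff833, b6f8d90, d0c8c07, ddff643}.
Reachable from d6c585d: {2a50534, 33e549f, 6e8aa97, 88fee37, b6f8d90, d6c585d, ddff643, df7936b}.
In 6fa8856's history but not d6c585d's: {378c709, 5c89e56, 6fa8856, 76ed10e, 93ff833, d0c8c07} — 6 commits.

6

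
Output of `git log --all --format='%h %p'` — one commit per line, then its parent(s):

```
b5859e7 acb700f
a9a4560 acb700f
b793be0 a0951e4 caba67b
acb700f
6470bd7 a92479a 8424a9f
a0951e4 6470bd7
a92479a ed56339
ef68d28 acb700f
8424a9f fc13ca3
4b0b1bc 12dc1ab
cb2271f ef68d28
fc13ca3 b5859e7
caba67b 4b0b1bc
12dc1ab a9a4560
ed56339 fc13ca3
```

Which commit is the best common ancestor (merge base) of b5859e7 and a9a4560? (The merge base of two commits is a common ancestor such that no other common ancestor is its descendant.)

Ancestors of b5859e7: {acb700f, b5859e7}.
Ancestors of a9a4560: {a9a4560, acb700f}.
Common ancestors: {acb700f}.
The only common ancestor is acb700f, so it is the merge base.

acb700f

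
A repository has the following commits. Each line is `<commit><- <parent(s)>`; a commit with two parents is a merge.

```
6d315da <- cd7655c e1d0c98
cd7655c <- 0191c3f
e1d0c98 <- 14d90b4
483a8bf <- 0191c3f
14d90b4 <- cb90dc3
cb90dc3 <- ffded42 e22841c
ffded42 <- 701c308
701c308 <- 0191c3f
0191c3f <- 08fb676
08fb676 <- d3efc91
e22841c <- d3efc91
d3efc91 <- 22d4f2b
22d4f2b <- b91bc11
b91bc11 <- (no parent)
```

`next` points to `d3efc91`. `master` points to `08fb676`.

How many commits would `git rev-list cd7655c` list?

6

Walking parent pointers from cd7655c: reachable set = {0191c3f, 08fb676, 22d4f2b, b91bc11, cd7655c, d3efc91}.
That is 6 commits.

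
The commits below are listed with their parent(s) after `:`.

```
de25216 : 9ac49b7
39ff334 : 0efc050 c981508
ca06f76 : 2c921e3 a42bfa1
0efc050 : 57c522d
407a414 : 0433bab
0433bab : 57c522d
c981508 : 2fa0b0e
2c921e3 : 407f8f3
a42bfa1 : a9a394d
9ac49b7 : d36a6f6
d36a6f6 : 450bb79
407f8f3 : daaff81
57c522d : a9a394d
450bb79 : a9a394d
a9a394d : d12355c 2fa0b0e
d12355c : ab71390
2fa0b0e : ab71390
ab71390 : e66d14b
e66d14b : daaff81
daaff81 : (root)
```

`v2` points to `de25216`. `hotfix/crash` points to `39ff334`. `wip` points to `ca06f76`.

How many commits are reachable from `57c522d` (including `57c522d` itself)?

Walking parent pointers from 57c522d: reachable set = {2fa0b0e, 57c522d, a9a394d, ab71390, d12355c, daaff81, e66d14b}.
That is 7 commits.

7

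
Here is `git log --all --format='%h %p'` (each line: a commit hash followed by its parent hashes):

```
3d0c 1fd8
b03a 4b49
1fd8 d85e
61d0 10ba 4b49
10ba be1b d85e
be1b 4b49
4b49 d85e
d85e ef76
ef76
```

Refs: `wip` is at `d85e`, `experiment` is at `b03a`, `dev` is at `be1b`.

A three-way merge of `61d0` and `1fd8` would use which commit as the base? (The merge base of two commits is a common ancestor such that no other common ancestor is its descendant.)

Ancestors of 61d0: {10ba, 4b49, 61d0, be1b, d85e, ef76}.
Ancestors of 1fd8: {1fd8, d85e, ef76}.
Common ancestors: {d85e, ef76}.
Among these, d85e is not an ancestor of any other common ancestor — it is the merge base.

d85e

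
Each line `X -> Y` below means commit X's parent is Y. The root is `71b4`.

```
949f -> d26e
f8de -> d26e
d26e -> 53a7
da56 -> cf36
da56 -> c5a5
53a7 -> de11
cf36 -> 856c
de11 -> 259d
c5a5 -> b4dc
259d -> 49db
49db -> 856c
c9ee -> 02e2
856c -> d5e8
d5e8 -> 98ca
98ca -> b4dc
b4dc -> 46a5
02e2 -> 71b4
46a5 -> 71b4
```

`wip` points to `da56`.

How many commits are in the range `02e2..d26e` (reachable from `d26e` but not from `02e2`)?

10

Reachable from d26e: {259d, 46a5, 49db, 53a7, 71b4, 856c, 98ca, b4dc, d26e, d5e8, de11}.
Reachable from 02e2: {02e2, 71b4}.
In d26e's history but not 02e2's: {259d, 46a5, 49db, 53a7, 856c, 98ca, b4dc, d26e, d5e8, de11} — 10 commits.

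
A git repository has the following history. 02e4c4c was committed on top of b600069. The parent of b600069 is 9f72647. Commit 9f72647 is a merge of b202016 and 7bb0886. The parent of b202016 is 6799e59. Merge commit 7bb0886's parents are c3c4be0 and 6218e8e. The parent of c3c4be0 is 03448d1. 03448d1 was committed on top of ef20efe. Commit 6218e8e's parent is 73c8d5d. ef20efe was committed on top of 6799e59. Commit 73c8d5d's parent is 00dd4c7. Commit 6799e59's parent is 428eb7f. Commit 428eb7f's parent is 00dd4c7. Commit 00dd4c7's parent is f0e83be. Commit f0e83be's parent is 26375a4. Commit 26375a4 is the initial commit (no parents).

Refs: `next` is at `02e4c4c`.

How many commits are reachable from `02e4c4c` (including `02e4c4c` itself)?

15

Walking parent pointers from 02e4c4c: reachable set = {00dd4c7, 02e4c4c, 03448d1, 26375a4, 428eb7f, 6218e8e, 6799e59, 73c8d5d, 7bb0886, 9f72647, b202016, b600069, c3c4be0, ef20efe, f0e83be}.
That is 15 commits.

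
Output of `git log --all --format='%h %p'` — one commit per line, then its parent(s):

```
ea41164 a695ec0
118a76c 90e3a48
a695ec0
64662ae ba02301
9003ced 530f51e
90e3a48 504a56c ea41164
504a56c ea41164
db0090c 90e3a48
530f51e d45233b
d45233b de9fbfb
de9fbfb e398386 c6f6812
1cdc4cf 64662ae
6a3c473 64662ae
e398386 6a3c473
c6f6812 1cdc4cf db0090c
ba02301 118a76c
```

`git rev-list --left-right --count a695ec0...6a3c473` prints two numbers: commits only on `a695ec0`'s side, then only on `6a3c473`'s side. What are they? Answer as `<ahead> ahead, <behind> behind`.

0 ahead, 7 behind

Reachable from a695ec0: {a695ec0}.
Reachable from 6a3c473: {118a76c, 504a56c, 64662ae, 6a3c473, 90e3a48, a695ec0, ba02301, ea41164}.
Only in a695ec0's history (ahead): {} — 0.
Only in 6a3c473's history (behind): {118a76c, 504a56c, 64662ae, 6a3c473, 90e3a48, ba02301, ea41164} — 7.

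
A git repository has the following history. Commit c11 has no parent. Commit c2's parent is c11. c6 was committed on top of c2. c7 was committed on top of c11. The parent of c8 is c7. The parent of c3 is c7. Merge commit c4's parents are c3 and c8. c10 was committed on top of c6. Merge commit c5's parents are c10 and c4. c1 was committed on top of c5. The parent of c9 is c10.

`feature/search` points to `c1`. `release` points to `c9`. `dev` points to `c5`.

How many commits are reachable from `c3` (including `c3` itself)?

Walking parent pointers from c3: reachable set = {c11, c3, c7}.
That is 3 commits.

3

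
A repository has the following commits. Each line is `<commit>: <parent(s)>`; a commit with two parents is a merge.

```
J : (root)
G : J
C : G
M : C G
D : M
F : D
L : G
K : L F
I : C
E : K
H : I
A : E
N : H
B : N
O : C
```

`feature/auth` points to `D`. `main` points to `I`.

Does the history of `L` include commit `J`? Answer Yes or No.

Yes

Ancestors of L (commits reachable by following parents): {G, J, L}.
J is in that set, so it is an ancestor of L.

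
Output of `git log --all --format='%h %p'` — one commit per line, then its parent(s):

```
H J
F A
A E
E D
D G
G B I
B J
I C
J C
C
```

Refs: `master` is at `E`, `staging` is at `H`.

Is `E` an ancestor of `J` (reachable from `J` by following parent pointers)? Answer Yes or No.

No

Ancestors of J: {C, J}.
E is not in that set, so it is not an ancestor of J.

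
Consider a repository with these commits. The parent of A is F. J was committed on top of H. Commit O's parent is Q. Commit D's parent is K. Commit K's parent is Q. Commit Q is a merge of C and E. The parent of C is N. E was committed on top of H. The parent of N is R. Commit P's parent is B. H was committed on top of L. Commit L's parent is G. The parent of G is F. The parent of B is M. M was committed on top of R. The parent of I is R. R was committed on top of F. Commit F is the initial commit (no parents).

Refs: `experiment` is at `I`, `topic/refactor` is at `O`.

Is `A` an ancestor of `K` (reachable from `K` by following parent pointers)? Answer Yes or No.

Ancestors of K: {C, E, F, G, H, K, L, N, Q, R}.
A is not in that set, so it is not an ancestor of K.

No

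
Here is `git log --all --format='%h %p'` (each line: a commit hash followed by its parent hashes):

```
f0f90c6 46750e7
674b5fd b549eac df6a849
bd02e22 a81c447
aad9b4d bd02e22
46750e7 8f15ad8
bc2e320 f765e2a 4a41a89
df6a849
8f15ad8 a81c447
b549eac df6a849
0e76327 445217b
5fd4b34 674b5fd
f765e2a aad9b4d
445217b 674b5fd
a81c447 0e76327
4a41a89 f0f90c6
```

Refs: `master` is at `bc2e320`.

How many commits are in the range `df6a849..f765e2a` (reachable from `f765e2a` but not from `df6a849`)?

8

Reachable from f765e2a: {0e76327, 445217b, 674b5fd, a81c447, aad9b4d, b549eac, bd02e22, df6a849, f765e2a}.
Reachable from df6a849: {df6a849}.
In f765e2a's history but not df6a849's: {0e76327, 445217b, 674b5fd, a81c447, aad9b4d, b549eac, bd02e22, f765e2a} — 8 commits.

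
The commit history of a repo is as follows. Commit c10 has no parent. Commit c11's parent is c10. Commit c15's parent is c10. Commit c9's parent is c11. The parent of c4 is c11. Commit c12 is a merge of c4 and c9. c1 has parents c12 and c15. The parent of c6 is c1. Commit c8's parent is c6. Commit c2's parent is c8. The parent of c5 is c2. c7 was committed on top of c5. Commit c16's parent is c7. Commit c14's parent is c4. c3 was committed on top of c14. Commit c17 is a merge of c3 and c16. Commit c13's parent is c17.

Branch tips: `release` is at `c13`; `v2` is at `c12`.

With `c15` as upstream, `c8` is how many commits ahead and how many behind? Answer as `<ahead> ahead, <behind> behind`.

Reachable from c8: {c1, c10, c11, c12, c15, c4, c6, c8, c9}.
Reachable from c15: {c10, c15}.
Only in c8's history (ahead): {c1, c11, c12, c4, c6, c8, c9} — 7.
Only in c15's history (behind): {} — 0.

7 ahead, 0 behind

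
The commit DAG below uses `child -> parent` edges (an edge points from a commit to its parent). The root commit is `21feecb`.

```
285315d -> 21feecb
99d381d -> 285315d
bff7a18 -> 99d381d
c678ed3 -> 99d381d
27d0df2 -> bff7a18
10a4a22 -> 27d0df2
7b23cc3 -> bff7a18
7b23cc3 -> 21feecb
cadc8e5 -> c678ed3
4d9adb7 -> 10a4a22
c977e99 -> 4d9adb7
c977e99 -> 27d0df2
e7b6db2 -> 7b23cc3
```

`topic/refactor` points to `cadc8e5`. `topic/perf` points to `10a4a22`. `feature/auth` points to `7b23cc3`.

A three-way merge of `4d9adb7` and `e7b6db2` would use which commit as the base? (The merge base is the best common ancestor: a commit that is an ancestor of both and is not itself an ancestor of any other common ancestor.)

Ancestors of 4d9adb7: {10a4a22, 21feecb, 27d0df2, 285315d, 4d9adb7, 99d381d, bff7a18}.
Ancestors of e7b6db2: {21feecb, 285315d, 7b23cc3, 99d381d, bff7a18, e7b6db2}.
Common ancestors: {21feecb, 285315d, 99d381d, bff7a18}.
Among these, bff7a18 is not an ancestor of any other common ancestor — it is the merge base.

bff7a18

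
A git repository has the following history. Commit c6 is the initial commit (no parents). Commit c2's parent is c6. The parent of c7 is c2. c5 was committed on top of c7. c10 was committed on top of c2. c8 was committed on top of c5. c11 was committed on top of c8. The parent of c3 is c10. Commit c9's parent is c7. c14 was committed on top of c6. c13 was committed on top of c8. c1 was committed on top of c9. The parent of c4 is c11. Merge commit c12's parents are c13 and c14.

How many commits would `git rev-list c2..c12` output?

6

Reachable from c12: {c12, c13, c14, c2, c5, c6, c7, c8}.
Reachable from c2: {c2, c6}.
In c12's history but not c2's: {c12, c13, c14, c5, c7, c8} — 6 commits.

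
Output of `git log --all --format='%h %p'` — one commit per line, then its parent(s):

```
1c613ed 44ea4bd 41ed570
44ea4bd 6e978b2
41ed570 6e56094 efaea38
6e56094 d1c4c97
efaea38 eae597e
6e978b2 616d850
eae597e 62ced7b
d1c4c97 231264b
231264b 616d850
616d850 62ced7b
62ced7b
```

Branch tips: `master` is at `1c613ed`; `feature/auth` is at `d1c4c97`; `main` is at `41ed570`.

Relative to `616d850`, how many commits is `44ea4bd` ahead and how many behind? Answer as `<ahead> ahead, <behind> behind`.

2 ahead, 0 behind

Reachable from 44ea4bd: {44ea4bd, 616d850, 62ced7b, 6e978b2}.
Reachable from 616d850: {616d850, 62ced7b}.
Only in 44ea4bd's history (ahead): {44ea4bd, 6e978b2} — 2.
Only in 616d850's history (behind): {} — 0.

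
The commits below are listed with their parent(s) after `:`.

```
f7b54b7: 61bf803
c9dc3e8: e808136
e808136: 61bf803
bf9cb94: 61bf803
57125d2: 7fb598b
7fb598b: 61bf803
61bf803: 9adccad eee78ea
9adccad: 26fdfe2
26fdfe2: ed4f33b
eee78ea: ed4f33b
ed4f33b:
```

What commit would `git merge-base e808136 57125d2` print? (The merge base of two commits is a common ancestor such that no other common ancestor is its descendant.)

61bf803

Ancestors of e808136: {26fdfe2, 61bf803, 9adccad, e808136, ed4f33b, eee78ea}.
Ancestors of 57125d2: {26fdfe2, 57125d2, 61bf803, 7fb598b, 9adccad, ed4f33b, eee78ea}.
Common ancestors: {26fdfe2, 61bf803, 9adccad, ed4f33b, eee78ea}.
Among these, 61bf803 is not an ancestor of any other common ancestor — it is the merge base.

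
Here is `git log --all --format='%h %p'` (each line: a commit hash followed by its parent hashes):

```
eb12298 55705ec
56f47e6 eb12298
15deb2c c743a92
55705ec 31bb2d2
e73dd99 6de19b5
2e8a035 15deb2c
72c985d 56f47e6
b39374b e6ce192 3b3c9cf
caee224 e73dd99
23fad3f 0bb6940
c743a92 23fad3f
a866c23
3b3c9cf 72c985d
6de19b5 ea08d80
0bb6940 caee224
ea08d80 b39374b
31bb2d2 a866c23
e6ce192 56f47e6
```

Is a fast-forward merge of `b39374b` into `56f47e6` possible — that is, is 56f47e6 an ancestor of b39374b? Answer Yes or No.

Yes

A fast-forward from 56f47e6 to b39374b is possible iff 56f47e6 is an ancestor of b39374b.
Ancestors of b39374b: {31bb2d2, 3b3c9cf, 55705ec, 56f47e6, 72c985d, a866c23, b39374b, e6ce192, eb12298}.
56f47e6 is among them, so fast-forward is possible.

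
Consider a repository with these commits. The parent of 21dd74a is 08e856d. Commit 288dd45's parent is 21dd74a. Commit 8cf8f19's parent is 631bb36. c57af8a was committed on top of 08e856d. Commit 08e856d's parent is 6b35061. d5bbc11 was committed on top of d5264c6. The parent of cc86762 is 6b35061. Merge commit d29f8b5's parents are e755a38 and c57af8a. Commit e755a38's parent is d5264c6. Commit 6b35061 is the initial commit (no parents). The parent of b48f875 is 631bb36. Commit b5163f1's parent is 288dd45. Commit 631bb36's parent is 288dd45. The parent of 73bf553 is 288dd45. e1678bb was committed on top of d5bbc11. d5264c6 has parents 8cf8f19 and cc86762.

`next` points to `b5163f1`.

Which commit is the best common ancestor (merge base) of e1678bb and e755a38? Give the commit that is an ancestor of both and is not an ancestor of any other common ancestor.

d5264c6

Ancestors of e1678bb: {08e856d, 21dd74a, 288dd45, 631bb36, 6b35061, 8cf8f19, cc86762, d5264c6, d5bbc11, e1678bb}.
Ancestors of e755a38: {08e856d, 21dd74a, 288dd45, 631bb36, 6b35061, 8cf8f19, cc86762, d5264c6, e755a38}.
Common ancestors: {08e856d, 21dd74a, 288dd45, 631bb36, 6b35061, 8cf8f19, cc86762, d5264c6}.
Among these, d5264c6 is not an ancestor of any other common ancestor — it is the merge base.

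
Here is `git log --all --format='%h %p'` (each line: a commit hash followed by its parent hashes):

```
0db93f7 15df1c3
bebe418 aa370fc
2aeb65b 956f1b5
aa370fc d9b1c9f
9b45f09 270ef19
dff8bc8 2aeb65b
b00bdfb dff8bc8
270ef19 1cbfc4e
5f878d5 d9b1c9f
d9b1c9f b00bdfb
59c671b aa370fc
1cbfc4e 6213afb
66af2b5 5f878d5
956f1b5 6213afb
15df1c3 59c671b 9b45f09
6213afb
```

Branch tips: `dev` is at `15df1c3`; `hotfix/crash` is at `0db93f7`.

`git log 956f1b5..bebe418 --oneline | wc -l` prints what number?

6

Reachable from bebe418: {2aeb65b, 6213afb, 956f1b5, aa370fc, b00bdfb, bebe418, d9b1c9f, dff8bc8}.
Reachable from 956f1b5: {6213afb, 956f1b5}.
In bebe418's history but not 956f1b5's: {2aeb65b, aa370fc, b00bdfb, bebe418, d9b1c9f, dff8bc8} — 6 commits.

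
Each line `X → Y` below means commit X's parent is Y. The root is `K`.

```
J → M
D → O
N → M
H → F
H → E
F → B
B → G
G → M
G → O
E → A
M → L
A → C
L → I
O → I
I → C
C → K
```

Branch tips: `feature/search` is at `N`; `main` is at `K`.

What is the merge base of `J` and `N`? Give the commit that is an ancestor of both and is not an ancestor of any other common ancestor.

Ancestors of J: {C, I, J, K, L, M}.
Ancestors of N: {C, I, K, L, M, N}.
Common ancestors: {C, I, K, L, M}.
Among these, M is not an ancestor of any other common ancestor — it is the merge base.

M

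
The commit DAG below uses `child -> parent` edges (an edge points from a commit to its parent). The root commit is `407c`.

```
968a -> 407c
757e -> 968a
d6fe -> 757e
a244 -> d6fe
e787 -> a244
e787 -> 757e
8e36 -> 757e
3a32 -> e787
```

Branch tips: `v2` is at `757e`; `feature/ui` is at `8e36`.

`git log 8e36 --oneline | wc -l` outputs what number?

4

Walking parent pointers from 8e36: reachable set = {407c, 757e, 8e36, 968a}.
That is 4 commits.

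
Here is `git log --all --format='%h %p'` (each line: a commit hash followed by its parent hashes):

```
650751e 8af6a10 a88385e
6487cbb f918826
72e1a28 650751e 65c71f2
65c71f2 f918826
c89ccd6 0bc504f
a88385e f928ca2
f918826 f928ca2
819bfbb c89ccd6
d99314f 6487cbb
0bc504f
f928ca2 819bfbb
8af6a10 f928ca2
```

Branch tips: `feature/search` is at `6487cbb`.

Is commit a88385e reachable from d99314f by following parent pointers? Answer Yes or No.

Ancestors of d99314f: {0bc504f, 6487cbb, 819bfbb, c89ccd6, d99314f, f918826, f928ca2}.
a88385e is not in that set, so it is not an ancestor of d99314f.

No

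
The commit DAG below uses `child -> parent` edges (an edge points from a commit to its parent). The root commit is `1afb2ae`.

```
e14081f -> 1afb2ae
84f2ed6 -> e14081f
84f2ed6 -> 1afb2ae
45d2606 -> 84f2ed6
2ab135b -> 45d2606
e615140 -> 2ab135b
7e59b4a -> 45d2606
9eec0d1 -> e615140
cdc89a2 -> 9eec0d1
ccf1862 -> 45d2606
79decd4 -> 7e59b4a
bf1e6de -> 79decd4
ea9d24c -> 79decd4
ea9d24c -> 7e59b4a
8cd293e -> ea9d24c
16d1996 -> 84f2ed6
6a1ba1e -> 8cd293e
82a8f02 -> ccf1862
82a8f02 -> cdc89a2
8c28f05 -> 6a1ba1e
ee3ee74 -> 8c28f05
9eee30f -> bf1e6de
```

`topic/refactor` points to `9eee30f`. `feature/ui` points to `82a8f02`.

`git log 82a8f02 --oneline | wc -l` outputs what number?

10

Walking parent pointers from 82a8f02: reachable set = {1afb2ae, 2ab135b, 45d2606, 82a8f02, 84f2ed6, 9eec0d1, ccf1862, cdc89a2, e14081f, e615140}.
That is 10 commits.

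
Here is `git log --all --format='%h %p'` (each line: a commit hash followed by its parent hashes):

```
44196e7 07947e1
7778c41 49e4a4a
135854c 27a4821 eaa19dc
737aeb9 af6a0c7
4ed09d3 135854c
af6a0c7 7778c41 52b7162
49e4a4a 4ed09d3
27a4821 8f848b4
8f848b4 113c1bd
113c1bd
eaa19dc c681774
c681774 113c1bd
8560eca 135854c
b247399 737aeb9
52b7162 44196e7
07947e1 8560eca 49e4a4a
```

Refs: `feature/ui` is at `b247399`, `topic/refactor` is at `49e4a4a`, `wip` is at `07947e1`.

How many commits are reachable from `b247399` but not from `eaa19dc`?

Reachable from b247399: {07947e1, 113c1bd, 135854c, 27a4821, 44196e7, 49e4a4a, 4ed09d3, 52b7162, 737aeb9, 7778c41, 8560eca, 8f848b4, af6a0c7, b247399, c681774, eaa19dc}.
Reachable from eaa19dc: {113c1bd, c681774, eaa19dc}.
In b247399's history but not eaa19dc's: {07947e1, 135854c, 27a4821, 44196e7, 49e4a4a, 4ed09d3, 52b7162, 737aeb9, 7778c41, 8560eca, 8f848b4, af6a0c7, b247399} — 13 commits.

13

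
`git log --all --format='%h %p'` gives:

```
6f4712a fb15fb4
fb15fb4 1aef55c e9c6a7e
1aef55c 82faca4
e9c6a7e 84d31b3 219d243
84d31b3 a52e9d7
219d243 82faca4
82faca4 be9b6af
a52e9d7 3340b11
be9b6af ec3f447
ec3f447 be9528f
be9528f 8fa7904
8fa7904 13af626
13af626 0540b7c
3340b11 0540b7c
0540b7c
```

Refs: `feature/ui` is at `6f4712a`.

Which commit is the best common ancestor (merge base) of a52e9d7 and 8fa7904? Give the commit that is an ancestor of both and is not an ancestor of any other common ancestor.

Ancestors of a52e9d7: {0540b7c, 3340b11, a52e9d7}.
Ancestors of 8fa7904: {0540b7c, 13af626, 8fa7904}.
Common ancestors: {0540b7c}.
The only common ancestor is 0540b7c, so it is the merge base.

0540b7c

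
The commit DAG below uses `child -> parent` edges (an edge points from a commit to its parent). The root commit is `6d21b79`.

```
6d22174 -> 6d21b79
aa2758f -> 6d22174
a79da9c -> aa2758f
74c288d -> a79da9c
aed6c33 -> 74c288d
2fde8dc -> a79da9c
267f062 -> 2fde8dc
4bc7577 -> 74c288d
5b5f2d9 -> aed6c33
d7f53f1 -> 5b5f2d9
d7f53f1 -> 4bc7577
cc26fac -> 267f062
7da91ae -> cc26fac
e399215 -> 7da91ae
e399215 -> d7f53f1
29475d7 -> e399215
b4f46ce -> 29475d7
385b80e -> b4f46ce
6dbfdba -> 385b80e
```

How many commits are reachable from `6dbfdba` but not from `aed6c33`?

Reachable from 6dbfdba: {267f062, 29475d7, 2fde8dc, 385b80e, 4bc7577, 5b5f2d9, 6d21b79, 6d22174, 6dbfdba, 74c288d, 7da91ae, a79da9c, aa2758f, aed6c33, b4f46ce, cc26fac, d7f53f1, e399215}.
Reachable from aed6c33: {6d21b79, 6d22174, 74c288d, a79da9c, aa2758f, aed6c33}.
In 6dbfdba's history but not aed6c33's: {267f062, 29475d7, 2fde8dc, 385b80e, 4bc7577, 5b5f2d9, 6dbfdba, 7da91ae, b4f46ce, cc26fac, d7f53f1, e399215} — 12 commits.

12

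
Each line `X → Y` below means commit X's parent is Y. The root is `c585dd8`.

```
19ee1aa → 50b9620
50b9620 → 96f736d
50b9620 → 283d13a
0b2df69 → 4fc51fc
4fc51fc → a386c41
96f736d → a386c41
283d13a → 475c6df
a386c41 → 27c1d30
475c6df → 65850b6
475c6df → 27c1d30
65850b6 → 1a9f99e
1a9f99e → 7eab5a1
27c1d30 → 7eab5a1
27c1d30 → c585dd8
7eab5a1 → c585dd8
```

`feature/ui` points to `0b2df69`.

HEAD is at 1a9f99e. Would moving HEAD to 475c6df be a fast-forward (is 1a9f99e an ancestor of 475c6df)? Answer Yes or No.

A fast-forward from 1a9f99e to 475c6df is possible iff 1a9f99e is an ancestor of 475c6df.
Ancestors of 475c6df: {1a9f99e, 27c1d30, 475c6df, 65850b6, 7eab5a1, c585dd8}.
1a9f99e is among them, so fast-forward is possible.

Yes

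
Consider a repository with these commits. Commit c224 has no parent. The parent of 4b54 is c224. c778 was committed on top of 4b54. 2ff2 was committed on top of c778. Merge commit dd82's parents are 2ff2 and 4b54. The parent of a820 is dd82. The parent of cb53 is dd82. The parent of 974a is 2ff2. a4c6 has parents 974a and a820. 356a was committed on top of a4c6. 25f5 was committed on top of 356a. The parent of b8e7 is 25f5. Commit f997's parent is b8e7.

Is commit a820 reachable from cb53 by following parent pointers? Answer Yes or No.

Ancestors of cb53: {2ff2, 4b54, c224, c778, cb53, dd82}.
a820 is not in that set, so it is not an ancestor of cb53.

No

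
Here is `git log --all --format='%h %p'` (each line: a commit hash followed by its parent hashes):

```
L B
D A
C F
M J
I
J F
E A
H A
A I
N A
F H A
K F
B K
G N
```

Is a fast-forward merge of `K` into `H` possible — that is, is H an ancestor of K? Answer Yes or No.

Yes

A fast-forward from H to K is possible iff H is an ancestor of K.
Ancestors of K: {A, F, H, I, K}.
H is among them, so fast-forward is possible.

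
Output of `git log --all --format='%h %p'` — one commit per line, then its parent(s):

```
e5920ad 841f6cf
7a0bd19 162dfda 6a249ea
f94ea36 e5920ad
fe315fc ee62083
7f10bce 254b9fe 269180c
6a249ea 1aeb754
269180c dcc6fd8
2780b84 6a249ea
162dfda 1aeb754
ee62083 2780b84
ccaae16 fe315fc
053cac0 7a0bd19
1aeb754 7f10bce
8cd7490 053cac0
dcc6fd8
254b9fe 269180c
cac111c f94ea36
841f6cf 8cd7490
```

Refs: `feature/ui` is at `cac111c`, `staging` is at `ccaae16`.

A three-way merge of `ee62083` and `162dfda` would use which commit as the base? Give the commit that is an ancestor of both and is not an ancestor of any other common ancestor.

1aeb754

Ancestors of ee62083: {1aeb754, 254b9fe, 269180c, 2780b84, 6a249ea, 7f10bce, dcc6fd8, ee62083}.
Ancestors of 162dfda: {162dfda, 1aeb754, 254b9fe, 269180c, 7f10bce, dcc6fd8}.
Common ancestors: {1aeb754, 254b9fe, 269180c, 7f10bce, dcc6fd8}.
Among these, 1aeb754 is not an ancestor of any other common ancestor — it is the merge base.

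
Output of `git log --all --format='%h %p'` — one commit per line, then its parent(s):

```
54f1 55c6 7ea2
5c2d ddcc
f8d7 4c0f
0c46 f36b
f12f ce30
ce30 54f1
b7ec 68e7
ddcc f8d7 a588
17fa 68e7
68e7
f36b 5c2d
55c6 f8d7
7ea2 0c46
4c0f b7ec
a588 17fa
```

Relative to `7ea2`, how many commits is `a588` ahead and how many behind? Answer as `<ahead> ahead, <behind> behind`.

Reachable from a588: {17fa, 68e7, a588}.
Reachable from 7ea2: {0c46, 17fa, 4c0f, 5c2d, 68e7, 7ea2, a588, b7ec, ddcc, f36b, f8d7}.
Only in a588's history (ahead): {} — 0.
Only in 7ea2's history (behind): {0c46, 4c0f, 5c2d, 7ea2, b7ec, ddcc, f36b, f8d7} — 8.

0 ahead, 8 behind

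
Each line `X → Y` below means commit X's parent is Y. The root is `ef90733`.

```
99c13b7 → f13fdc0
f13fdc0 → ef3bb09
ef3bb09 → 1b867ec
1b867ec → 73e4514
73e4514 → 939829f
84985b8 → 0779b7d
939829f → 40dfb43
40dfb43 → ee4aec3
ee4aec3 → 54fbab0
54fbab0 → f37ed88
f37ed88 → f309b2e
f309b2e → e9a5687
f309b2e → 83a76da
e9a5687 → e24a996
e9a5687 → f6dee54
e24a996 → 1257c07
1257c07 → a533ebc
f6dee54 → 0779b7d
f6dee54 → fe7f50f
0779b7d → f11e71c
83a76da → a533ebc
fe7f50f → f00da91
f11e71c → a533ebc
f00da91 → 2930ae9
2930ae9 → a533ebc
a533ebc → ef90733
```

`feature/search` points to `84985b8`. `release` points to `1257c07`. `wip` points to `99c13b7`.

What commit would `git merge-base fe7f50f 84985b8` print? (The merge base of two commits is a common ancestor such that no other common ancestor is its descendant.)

a533ebc

Ancestors of fe7f50f: {2930ae9, a533ebc, ef90733, f00da91, fe7f50f}.
Ancestors of 84985b8: {0779b7d, 84985b8, a533ebc, ef90733, f11e71c}.
Common ancestors: {a533ebc, ef90733}.
Among these, a533ebc is not an ancestor of any other common ancestor — it is the merge base.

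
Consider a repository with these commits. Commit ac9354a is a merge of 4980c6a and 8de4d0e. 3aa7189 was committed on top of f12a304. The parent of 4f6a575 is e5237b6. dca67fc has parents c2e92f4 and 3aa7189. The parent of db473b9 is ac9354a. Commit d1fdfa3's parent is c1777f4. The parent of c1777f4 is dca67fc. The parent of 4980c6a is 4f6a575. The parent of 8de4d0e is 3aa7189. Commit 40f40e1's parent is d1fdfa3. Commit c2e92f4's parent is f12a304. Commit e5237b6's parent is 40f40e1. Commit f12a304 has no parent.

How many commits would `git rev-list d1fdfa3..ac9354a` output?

6

Reachable from ac9354a: {3aa7189, 40f40e1, 4980c6a, 4f6a575, 8de4d0e, ac9354a, c1777f4, c2e92f4, d1fdfa3, dca67fc, e5237b6, f12a304}.
Reachable from d1fdfa3: {3aa7189, c1777f4, c2e92f4, d1fdfa3, dca67fc, f12a304}.
In ac9354a's history but not d1fdfa3's: {40f40e1, 4980c6a, 4f6a575, 8de4d0e, ac9354a, e5237b6} — 6 commits.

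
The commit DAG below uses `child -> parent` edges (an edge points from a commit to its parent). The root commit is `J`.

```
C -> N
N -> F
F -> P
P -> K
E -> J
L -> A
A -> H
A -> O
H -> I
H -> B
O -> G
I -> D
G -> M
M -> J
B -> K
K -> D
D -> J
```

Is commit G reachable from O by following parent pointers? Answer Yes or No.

Ancestors of O (commits reachable by following parents): {G, J, M, O}.
G is in that set, so it is an ancestor of O.

Yes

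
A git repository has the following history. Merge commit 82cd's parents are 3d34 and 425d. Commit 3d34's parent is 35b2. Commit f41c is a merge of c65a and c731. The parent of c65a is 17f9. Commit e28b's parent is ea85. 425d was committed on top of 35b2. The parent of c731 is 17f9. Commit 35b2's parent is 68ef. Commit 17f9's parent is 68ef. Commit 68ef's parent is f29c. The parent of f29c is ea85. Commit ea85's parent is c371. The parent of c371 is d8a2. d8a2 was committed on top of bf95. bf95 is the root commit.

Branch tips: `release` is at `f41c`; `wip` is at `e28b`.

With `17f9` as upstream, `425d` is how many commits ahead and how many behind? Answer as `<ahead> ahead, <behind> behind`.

Reachable from 425d: {35b2, 425d, 68ef, bf95, c371, d8a2, ea85, f29c}.
Reachable from 17f9: {17f9, 68ef, bf95, c371, d8a2, ea85, f29c}.
Only in 425d's history (ahead): {35b2, 425d} — 2.
Only in 17f9's history (behind): {17f9} — 1.

2 ahead, 1 behind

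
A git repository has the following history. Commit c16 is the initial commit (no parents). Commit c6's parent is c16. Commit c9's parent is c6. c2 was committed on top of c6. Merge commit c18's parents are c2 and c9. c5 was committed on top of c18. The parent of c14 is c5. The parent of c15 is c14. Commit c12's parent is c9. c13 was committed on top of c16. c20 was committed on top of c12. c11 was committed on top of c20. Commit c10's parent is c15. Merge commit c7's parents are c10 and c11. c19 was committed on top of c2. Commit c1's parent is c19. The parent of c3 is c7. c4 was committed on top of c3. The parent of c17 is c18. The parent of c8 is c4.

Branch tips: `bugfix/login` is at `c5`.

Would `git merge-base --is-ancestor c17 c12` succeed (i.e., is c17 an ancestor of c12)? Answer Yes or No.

No

Ancestors of c12: {c12, c16, c6, c9}.
c17 is not in that set, so it is not an ancestor of c12.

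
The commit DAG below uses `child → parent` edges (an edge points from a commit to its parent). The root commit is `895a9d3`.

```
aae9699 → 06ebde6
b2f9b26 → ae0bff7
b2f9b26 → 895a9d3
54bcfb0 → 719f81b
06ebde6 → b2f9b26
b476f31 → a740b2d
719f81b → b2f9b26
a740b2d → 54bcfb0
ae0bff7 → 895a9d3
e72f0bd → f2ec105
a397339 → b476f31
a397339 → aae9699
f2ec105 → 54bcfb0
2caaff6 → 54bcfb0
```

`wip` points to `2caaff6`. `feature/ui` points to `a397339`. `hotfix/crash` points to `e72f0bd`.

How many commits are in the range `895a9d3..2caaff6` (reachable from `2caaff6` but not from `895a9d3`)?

5

Reachable from 2caaff6: {2caaff6, 54bcfb0, 719f81b, 895a9d3, ae0bff7, b2f9b26}.
Reachable from 895a9d3: {895a9d3}.
In 2caaff6's history but not 895a9d3's: {2caaff6, 54bcfb0, 719f81b, ae0bff7, b2f9b26} — 5 commits.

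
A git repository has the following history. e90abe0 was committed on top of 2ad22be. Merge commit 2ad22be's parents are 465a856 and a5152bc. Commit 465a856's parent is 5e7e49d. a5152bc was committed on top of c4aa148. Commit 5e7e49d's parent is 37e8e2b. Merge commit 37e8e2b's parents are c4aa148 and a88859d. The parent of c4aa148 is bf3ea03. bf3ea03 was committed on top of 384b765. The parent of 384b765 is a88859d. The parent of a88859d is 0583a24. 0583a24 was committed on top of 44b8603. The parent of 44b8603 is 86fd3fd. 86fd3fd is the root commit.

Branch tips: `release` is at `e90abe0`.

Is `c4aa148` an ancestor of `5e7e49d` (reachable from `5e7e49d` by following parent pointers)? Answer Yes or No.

Yes

Ancestors of 5e7e49d (commits reachable by following parents): {0583a24, 37e8e2b, 384b765, 44b8603, 5e7e49d, 86fd3fd, a88859d, bf3ea03, c4aa148}.
c4aa148 is in that set, so it is an ancestor of 5e7e49d.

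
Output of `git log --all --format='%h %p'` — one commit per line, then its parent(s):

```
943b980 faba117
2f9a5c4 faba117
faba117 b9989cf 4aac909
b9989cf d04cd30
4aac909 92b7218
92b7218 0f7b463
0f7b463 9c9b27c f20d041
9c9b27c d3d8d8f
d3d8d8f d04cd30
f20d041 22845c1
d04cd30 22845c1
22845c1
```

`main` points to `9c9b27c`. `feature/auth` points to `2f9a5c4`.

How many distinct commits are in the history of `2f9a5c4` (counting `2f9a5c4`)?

Walking parent pointers from 2f9a5c4: reachable set = {0f7b463, 22845c1, 2f9a5c4, 4aac909, 92b7218, 9c9b27c, b9989cf, d04cd30, d3d8d8f, f20d041, faba117}.
That is 11 commits.

11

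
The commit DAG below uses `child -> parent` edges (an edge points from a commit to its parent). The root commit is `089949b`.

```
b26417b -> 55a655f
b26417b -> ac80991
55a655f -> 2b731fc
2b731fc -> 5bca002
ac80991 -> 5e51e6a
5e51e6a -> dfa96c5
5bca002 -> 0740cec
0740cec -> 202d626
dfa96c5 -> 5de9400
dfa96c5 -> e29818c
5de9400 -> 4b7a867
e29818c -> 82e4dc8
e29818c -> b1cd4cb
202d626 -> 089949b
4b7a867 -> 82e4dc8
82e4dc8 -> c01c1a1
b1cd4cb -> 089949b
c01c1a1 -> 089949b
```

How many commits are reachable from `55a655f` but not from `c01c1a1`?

5

Reachable from 55a655f: {0740cec, 089949b, 202d626, 2b731fc, 55a655f, 5bca002}.
Reachable from c01c1a1: {089949b, c01c1a1}.
In 55a655f's history but not c01c1a1's: {0740cec, 202d626, 2b731fc, 55a655f, 5bca002} — 5 commits.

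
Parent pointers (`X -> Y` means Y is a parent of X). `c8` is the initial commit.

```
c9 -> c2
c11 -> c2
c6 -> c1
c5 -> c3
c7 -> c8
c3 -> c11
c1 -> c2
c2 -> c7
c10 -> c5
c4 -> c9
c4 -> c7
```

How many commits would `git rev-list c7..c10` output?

Reachable from c10: {c10, c11, c2, c3, c5, c7, c8}.
Reachable from c7: {c7, c8}.
In c10's history but not c7's: {c10, c11, c2, c3, c5} — 5 commits.

5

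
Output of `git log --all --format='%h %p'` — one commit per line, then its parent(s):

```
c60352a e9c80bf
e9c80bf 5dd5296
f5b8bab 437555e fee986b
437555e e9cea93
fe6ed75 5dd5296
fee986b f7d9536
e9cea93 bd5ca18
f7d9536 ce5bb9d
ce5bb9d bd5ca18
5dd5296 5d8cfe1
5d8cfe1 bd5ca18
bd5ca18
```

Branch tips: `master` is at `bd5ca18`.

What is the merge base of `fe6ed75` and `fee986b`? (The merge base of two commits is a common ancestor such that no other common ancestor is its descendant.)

bd5ca18

Ancestors of fe6ed75: {5d8cfe1, 5dd5296, bd5ca18, fe6ed75}.
Ancestors of fee986b: {bd5ca18, ce5bb9d, f7d9536, fee986b}.
Common ancestors: {bd5ca18}.
The only common ancestor is bd5ca18, so it is the merge base.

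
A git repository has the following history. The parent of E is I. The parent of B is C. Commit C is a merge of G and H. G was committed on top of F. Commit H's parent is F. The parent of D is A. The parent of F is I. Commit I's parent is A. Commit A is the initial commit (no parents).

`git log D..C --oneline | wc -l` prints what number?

5

Reachable from C: {A, C, F, G, H, I}.
Reachable from D: {A, D}.
In C's history but not D's: {C, F, G, H, I} — 5 commits.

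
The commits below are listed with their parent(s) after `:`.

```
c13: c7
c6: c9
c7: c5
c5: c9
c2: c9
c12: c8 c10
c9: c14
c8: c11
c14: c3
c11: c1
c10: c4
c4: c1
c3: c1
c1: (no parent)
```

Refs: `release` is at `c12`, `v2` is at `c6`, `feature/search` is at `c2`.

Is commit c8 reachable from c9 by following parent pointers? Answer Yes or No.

No

Ancestors of c9: {c1, c14, c3, c9}.
c8 is not in that set, so it is not an ancestor of c9.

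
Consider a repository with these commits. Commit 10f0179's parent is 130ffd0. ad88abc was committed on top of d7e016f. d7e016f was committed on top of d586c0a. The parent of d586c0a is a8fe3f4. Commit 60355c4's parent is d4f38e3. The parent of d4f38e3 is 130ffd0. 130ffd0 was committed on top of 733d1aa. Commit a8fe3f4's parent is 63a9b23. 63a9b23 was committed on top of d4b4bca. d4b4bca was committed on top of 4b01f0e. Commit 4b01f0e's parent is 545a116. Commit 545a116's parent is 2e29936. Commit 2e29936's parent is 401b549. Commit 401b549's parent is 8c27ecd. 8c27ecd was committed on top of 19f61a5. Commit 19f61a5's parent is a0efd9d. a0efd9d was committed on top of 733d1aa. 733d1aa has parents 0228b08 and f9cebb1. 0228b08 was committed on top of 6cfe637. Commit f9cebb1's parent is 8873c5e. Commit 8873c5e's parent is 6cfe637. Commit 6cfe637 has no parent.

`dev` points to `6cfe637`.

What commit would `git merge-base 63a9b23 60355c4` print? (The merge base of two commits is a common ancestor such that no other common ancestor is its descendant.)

Ancestors of 63a9b23: {0228b08, 19f61a5, 2e29936, 401b549, 4b01f0e, 545a116, 63a9b23, 6cfe637, 733d1aa, 8873c5e, 8c27ecd, a0efd9d, d4b4bca, f9cebb1}.
Ancestors of 60355c4: {0228b08, 130ffd0, 60355c4, 6cfe637, 733d1aa, 8873c5e, d4f38e3, f9cebb1}.
Common ancestors: {0228b08, 6cfe637, 733d1aa, 8873c5e, f9cebb1}.
Among these, 733d1aa is not an ancestor of any other common ancestor — it is the merge base.

733d1aa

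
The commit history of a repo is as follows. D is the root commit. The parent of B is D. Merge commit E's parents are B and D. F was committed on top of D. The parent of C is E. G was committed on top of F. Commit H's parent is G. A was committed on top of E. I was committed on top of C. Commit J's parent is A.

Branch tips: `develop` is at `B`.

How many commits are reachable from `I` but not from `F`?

4

Reachable from I: {B, C, D, E, I}.
Reachable from F: {D, F}.
In I's history but not F's: {B, C, E, I} — 4 commits.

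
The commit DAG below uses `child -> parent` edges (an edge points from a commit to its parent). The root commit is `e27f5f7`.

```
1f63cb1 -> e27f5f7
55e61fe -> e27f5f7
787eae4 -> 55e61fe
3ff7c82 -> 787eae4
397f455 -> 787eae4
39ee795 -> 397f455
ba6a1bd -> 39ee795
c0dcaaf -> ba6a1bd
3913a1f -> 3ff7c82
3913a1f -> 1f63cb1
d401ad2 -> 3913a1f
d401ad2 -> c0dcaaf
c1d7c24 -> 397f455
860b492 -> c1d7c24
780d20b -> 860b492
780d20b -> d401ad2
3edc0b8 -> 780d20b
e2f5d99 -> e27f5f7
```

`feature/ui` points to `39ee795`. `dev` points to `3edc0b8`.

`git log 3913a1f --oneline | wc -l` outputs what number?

6

Walking parent pointers from 3913a1f: reachable set = {1f63cb1, 3913a1f, 3ff7c82, 55e61fe, 787eae4, e27f5f7}.
That is 6 commits.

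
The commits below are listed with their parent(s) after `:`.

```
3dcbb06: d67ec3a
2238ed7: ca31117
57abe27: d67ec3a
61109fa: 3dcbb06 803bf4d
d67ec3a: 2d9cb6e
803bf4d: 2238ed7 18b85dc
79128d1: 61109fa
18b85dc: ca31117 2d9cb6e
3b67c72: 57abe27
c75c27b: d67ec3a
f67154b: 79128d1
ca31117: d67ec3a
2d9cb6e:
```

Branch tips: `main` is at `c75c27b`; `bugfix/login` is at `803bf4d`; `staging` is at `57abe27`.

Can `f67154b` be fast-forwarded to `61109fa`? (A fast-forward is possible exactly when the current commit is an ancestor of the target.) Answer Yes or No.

No

A fast-forward from f67154b to 61109fa is possible iff f67154b is an ancestor of 61109fa.
Ancestors of 61109fa: {18b85dc, 2238ed7, 2d9cb6e, 3dcbb06, 61109fa, 803bf4d, ca31117, d67ec3a}.
f67154b is not among them, so fast-forward is not possible.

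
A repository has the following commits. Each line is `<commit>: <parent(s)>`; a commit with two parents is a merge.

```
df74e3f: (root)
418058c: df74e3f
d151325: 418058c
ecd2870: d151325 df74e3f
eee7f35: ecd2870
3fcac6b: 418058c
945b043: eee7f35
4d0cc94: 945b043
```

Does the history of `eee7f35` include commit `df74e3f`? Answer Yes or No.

Yes

Ancestors of eee7f35 (commits reachable by following parents): {418058c, d151325, df74e3f, ecd2870, eee7f35}.
df74e3f is in that set, so it is an ancestor of eee7f35.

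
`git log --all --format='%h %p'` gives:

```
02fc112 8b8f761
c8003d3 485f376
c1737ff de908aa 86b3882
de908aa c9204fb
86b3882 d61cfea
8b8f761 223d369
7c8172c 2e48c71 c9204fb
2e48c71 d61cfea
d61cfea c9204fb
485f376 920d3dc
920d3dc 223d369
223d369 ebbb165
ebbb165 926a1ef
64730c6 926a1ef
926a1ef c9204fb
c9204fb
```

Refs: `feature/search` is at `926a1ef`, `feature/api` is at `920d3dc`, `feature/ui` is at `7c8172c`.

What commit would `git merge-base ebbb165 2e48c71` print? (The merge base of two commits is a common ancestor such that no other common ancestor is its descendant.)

Ancestors of ebbb165: {926a1ef, c9204fb, ebbb165}.
Ancestors of 2e48c71: {2e48c71, c9204fb, d61cfea}.
Common ancestors: {c9204fb}.
The only common ancestor is c9204fb, so it is the merge base.

c9204fb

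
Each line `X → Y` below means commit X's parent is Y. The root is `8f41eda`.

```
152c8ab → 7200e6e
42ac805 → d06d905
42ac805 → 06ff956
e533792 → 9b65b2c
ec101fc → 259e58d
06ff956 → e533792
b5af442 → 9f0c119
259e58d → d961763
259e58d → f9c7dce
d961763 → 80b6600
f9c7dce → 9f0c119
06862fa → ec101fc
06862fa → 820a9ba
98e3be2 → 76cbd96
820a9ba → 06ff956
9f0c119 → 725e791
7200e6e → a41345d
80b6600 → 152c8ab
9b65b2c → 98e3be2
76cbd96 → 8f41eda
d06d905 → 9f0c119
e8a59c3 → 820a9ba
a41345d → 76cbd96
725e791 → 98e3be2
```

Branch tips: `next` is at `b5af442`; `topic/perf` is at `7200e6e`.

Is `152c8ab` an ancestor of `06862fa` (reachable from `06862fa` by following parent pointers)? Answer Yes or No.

Yes

Ancestors of 06862fa (commits reachable by following parents): {06862fa, 06ff956, 152c8ab, 259e58d, 7200e6e, 725e791, 76cbd96, 80b6600, 820a9ba, 8f41eda, 98e3be2, 9b65b2c, 9f0c119, a41345d, d961763, e533792, ec101fc, f9c7dce}.
152c8ab is in that set, so it is an ancestor of 06862fa.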